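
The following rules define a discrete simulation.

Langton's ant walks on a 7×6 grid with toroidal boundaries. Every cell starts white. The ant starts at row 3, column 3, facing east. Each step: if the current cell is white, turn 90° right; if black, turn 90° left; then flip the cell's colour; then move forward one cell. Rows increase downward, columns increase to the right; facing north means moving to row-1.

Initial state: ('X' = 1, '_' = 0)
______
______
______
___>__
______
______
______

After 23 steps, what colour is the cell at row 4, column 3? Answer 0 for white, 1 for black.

t=0: ______
______
______
___>__
______
______
______
t=1: ______
______
______
___X__
___v__
______
______
t=2: ______
______
______
___X__
__<X__
______
______
t=3: ______
______
______
__^X__
__XX__
______
______
t=4: ______
______
______
__X>__
__XX__
______
______
t=5: ______
______
___^__
__X___
__XX__
______
______
t=6: ______
______
___X>_
__X___
__XX__
______
______
t=7: ______
______
___XX_
__X_v_
__XX__
______
______
t=8: ______
______
___XX_
__X<X_
__XX__
______
______
t=9: ______
______
___^X_
__XXX_
__XX__
______
______
t=10: ______
______
__<_X_
__XXX_
__XX__
______
______
t=11: ______
__^___
__X_X_
__XXX_
__XX__
______
______
t=12: ______
__X>__
__X_X_
__XXX_
__XX__
______
______
t=13: ______
__XX__
__XvX_
__XXX_
__XX__
______
______
t=14: ______
__XX__
__<XX_
__XXX_
__XX__
______
______
t=15: ______
__XX__
___XX_
__vXX_
__XX__
______
______
t=16: ______
__XX__
___XX_
___>X_
__XX__
______
______
t=17: ______
__XX__
___^X_
____X_
__XX__
______
______
t=18: ______
__XX__
__<_X_
____X_
__XX__
______
______
t=19: ______
__^X__
__X_X_
____X_
__XX__
______
______
t=20: ______
_<_X__
__X_X_
____X_
__XX__
______
______
t=21: _^____
_X_X__
__X_X_
____X_
__XX__
______
______
t=22: _X>___
_X_X__
__X_X_
____X_
__XX__
______
______
t=23: _XX___
_XvX__
__X_X_
____X_
__XX__
______
______

1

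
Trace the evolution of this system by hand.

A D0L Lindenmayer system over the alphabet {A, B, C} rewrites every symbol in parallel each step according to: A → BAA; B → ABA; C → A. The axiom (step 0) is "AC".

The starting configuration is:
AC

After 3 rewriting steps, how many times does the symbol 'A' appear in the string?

24

t=0: AC
t=1: BAAA
t=2: ABABAABAABAA
t=3: BAAABABAAABABAABAAABABAABAAABABAABAA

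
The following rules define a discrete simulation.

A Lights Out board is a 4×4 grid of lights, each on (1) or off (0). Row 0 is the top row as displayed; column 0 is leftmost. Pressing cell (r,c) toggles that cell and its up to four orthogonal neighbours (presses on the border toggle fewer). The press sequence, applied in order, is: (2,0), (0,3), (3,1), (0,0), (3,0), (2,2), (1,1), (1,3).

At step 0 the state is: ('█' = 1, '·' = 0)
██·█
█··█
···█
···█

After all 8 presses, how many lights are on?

10

gen 0: ██·█
█··█
···█
···█
gen 1: ██·█
···█
██·█
█··█
gen 2: ███·
····
██·█
█··█
gen 3: ███·
····
█··█
·███
gen 4: ··█·
█···
█··█
·███
gen 5: ··█·
█···
···█
█·██
gen 6: ··█·
█·█·
·██·
█··█
gen 7: ·██·
·█··
··█·
█··█
gen 8: ·███
·███
··██
█··█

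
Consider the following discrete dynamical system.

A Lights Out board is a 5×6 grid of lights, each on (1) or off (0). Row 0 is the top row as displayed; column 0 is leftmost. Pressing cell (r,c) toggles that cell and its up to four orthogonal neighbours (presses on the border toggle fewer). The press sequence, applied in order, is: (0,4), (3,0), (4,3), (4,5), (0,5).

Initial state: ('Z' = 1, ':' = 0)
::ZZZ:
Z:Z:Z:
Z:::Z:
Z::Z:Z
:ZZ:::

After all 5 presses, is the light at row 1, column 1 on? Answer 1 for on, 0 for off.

0

gen 0: ::ZZZ:
Z:Z:Z:
Z:::Z:
Z::Z:Z
:ZZ:::
gen 1: ::Z::Z
Z:Z:::
Z:::Z:
Z::Z:Z
:ZZ:::
gen 2: ::Z::Z
Z:Z:::
::::Z:
:Z:Z:Z
ZZZ:::
gen 3: ::Z::Z
Z:Z:::
::::Z:
:Z:::Z
ZZ:ZZ:
gen 4: ::Z::Z
Z:Z:::
::::Z:
:Z::::
ZZ:Z:Z
gen 5: ::Z:Z:
Z:Z::Z
::::Z:
:Z::::
ZZ:Z:Z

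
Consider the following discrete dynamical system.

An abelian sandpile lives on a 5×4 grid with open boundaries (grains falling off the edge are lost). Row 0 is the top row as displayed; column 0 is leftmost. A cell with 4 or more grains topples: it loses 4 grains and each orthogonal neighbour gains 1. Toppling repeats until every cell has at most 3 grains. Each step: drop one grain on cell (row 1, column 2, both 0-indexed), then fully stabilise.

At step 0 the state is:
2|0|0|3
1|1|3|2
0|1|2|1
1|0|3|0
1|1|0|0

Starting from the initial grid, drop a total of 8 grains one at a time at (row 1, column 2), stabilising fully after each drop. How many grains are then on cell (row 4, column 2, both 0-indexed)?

0) 2|0|0|3
1|1|3|2
0|1|2|1
1|0|3|0
1|1|0|0
1) 2|0|1|3
1|2|0|3
0|1|3|1
1|0|3|0
1|1|0|0
2) 2|0|1|3
1|2|1|3
0|1|3|1
1|0|3|0
1|1|0|0
3) 2|0|1|3
1|2|2|3
0|1|3|1
1|0|3|0
1|1|0|0
4) 2|0|1|3
1|2|3|3
0|1|3|1
1|0|3|0
1|1|0|0
5) 2|0|3|0
1|3|2|1
0|2|1|3
1|1|0|1
1|1|1|0
6) 2|0|3|0
1|3|3|1
0|2|1|3
1|1|0|1
1|1|1|0
7) 2|2|0|1
2|0|2|2
0|3|2|3
1|1|0|1
1|1|1|0
8) 2|2|0|1
2|0|3|2
0|3|2|3
1|1|0|1
1|1|1|0

1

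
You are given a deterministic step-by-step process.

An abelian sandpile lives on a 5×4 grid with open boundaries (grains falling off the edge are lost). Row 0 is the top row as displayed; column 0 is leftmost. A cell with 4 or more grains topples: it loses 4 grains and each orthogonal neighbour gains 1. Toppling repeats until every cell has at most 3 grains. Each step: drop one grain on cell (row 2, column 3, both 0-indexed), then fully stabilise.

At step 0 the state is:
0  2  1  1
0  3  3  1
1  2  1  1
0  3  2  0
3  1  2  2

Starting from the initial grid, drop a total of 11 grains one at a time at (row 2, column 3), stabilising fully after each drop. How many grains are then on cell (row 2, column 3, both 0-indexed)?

gen 0: 0  2  1  1
0  3  3  1
1  2  1  1
0  3  2  0
3  1  2  2
gen 1: 0  2  1  1
0  3  3  1
1  2  1  2
0  3  2  0
3  1  2  2
gen 2: 0  2  1  1
0  3  3  1
1  2  1  3
0  3  2  0
3  1  2  2
gen 3: 0  2  1  1
0  3  3  2
1  2  2  0
0  3  2  1
3  1  2  2
gen 4: 0  2  1  1
0  3  3  2
1  2  2  1
0  3  2  1
3  1  2  2
gen 5: 0  2  1  1
0  3  3  2
1  2  2  2
0  3  2  1
3  1  2  2
gen 6: 0  2  1  1
0  3  3  2
1  2  2  3
0  3  2  1
3  1  2  2
gen 7: 0  2  1  1
0  3  3  3
1  2  3  0
0  3  2  2
3  1  2  2
gen 8: 0  2  1  1
0  3  3  3
1  2  3  1
0  3  2  2
3  1  2  2
gen 9: 0  2  1  1
0  3  3  3
1  2  3  2
0  3  2  2
3  1  2  2
gen 10: 0  2  1  1
0  3  3  3
1  2  3  3
0  3  2  2
3  1  2  2
gen 11: 0  3  2  2
1  1  2  1
2  1  3  3
1  1  1  0
3  2  3  3

3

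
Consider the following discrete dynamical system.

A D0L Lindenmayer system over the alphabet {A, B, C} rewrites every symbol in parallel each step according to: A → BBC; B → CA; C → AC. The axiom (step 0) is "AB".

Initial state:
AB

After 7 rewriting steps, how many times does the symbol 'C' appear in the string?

0) AB
1) BBCCA
2) CACAACACBBC
3) ACBBCACBBCBBCACBBCACCACAAC
4) BBCACCACAACBBCACCACAACCACAACBBCACCACAACBBCACACBBCACBBCBBCAC
5) CACAACBBCACACBBCACBBCBBCACCACAACBBCACACBBCACBBCBBCACACBBCA…CBBCACBBCBBCACCACAACBBCACBBCACCACAACBBCACCACAACCACAACBBCAC  (len 137)
6) ACBBCACBBCBBCACCACAACBBCACBBCACCACAACBBCACCACAACCACAACBBCA…CBBCACCACAACBBCACACBBCACBBCBBCACACBBCACBBCBBCACCACAACBBCAC  (len 314)
7) BBCACCACAACBBCACCACAACCACAACBBCACACBBCACBBCBBCACCACAACBBCA…BCACCACAACBBCACCACAACCACAACBBCACACBBCACBBCBBCACCACAACBBCAC  (len 725)

314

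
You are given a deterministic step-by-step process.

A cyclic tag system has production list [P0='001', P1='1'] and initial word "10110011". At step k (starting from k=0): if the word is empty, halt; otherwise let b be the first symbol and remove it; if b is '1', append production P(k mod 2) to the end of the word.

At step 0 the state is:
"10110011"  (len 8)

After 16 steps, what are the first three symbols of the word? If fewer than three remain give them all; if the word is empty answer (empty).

[0] "10110011"  (len 8)
[1] "0110011001"  (len 10)
[2] "110011001"  (len 9)
[3] "10011001001"  (len 11)
[4] "00110010011"  (len 11)
[5] "0110010011"  (len 10)
[6] "110010011"  (len 9)
[7] "10010011001"  (len 11)
[8] "00100110011"  (len 11)
[9] "0100110011"  (len 10)
[10] "100110011"  (len 9)
[11] "00110011001"  (len 11)
[12] "0110011001"  (len 10)
[13] "110011001"  (len 9)
[14] "100110011"  (len 9)
[15] "00110011001"  (len 11)
[16] "0110011001"  (len 10)

011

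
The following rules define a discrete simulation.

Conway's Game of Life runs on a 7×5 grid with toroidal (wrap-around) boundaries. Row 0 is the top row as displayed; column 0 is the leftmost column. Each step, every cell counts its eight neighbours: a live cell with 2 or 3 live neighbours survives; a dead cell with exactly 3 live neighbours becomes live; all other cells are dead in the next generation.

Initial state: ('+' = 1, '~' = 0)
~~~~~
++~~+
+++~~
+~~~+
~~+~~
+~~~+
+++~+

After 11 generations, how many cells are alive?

6

t=0: ~~~~~
++~~+
+++~~
+~~~+
~~+~~
+~~~+
+++~+
t=1: ~~++~
~~+~+
~~++~
+~+++
~+~+~
~~+~+
~+~++
t=2: ++~~~
~+~~+
+~~~~
+~~~~
~+~~~
~+~~+
++~~+
t=3: ~~+~~
~+~~+
++~~+
++~~~
~+~~~
~++~+
~~+~+
t=4: +++~~
~++++
~~+~+
~~+~+
~~~~~
~++~~
+~+~~
t=5: ~~~~~
~~~~+
~~~~+
~~~~~
~+++~
~++~~
+~~+~
t=6: ~~~~+
~~~~~
~~~~~
~~++~
~+~+~
+~~~+
~++~~
t=7: ~~~~~
~~~~~
~~~~~
~~++~
++~+~
+~~++
~+~++
t=8: ~~~~~
~~~~~
~~~~~
~++++
++~~~
~~~~~
~~++~
t=9: ~~~~~
~~~~~
~~++~
~++++
++~++
~++~~
~~~~~
t=10: ~~~~~
~~~~~
~+~~+
~~~~~
~~~~~
~++++
~~~~~
t=11: ~~~~~
~~~~~
~~~~~
~~~~~
~~++~
~~++~
~~++~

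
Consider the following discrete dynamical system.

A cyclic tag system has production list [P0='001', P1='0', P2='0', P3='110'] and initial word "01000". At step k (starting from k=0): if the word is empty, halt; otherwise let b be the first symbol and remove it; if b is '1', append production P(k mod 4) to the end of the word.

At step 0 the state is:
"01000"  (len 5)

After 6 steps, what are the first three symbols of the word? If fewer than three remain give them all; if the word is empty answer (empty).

0) "01000"  (len 5)
1) "1000"  (len 4)
2) "0000"  (len 4)
3) "000"  (len 3)
4) "00"  (len 2)
5) "0"  (len 1)
6) (halted — word empty)

(empty)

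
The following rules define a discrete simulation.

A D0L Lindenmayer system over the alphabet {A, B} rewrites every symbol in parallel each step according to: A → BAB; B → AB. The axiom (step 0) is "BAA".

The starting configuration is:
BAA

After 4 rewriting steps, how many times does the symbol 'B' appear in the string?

65

t=0: BAA
t=1: ABBABBAB
t=2: BABABABBABABABBABAB
t=3: ABBABABBABABBABABABBABABBABABBABABABBABABBABAB
t=4: BABABABBABABBABABABBABABBABABABBABABBABABBABABABBABABBABABABBABABBABABABBABABBABABBABABABBABABBABABABBABABBABAB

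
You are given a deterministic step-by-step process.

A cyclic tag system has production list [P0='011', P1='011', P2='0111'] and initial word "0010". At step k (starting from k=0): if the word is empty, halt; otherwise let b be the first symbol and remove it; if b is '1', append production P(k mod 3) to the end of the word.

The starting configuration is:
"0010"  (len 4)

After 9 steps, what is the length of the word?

gen 0: "0010"  (len 4)
gen 1: "010"  (len 3)
gen 2: "10"  (len 2)
gen 3: "00111"  (len 5)
gen 4: "0111"  (len 4)
gen 5: "111"  (len 3)
gen 6: "110111"  (len 6)
gen 7: "10111011"  (len 8)
gen 8: "0111011011"  (len 10)
gen 9: "111011011"  (len 9)

9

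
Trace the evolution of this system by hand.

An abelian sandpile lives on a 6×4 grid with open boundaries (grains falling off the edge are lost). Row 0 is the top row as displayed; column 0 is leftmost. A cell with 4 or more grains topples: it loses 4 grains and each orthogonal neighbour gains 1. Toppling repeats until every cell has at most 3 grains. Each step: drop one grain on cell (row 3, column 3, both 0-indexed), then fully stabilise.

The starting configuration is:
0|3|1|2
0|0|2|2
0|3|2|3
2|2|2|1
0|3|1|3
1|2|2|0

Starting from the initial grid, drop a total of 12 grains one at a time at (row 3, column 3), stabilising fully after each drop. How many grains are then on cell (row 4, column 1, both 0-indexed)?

1

[0] 0|3|1|2
0|0|2|2
0|3|2|3
2|2|2|1
0|3|1|3
1|2|2|0
[1] 0|3|1|2
0|0|2|2
0|3|2|3
2|2|2|2
0|3|1|3
1|2|2|0
[2] 0|3|1|2
0|0|2|2
0|3|2|3
2|2|2|3
0|3|1|3
1|2|2|0
[3] 0|3|1|2
0|0|2|3
0|3|3|0
2|2|3|2
0|3|2|0
1|2|2|1
[4] 0|3|1|2
0|0|2|3
0|3|3|0
2|2|3|3
0|3|2|0
1|2|2|1
[5] 0|3|1|2
0|1|3|3
1|1|1|2
3|1|3|1
1|1|0|2
1|3|3|1
[6] 0|3|1|2
0|1|3|3
1|1|1|2
3|1|3|2
1|1|0|2
1|3|3|1
[7] 0|3|1|2
0|1|3|3
1|1|1|2
3|1|3|3
1|1|0|2
1|3|3|1
[8] 0|3|1|2
0|1|3|3
1|1|2|3
3|2|0|1
1|1|1|3
1|3|3|1
[9] 0|3|1|2
0|1|3|3
1|1|2|3
3|2|0|2
1|1|1|3
1|3|3|1
[10] 0|3|1|2
0|1|3|3
1|1|2|3
3|2|0|3
1|1|1|3
1|3|3|1
[11] 0|3|2|3
0|2|1|1
1|2|0|2
3|2|2|2
1|1|2|0
1|3|3|2
[12] 0|3|2|3
0|2|1|1
1|2|0|2
3|2|2|3
1|1|2|0
1|3|3|2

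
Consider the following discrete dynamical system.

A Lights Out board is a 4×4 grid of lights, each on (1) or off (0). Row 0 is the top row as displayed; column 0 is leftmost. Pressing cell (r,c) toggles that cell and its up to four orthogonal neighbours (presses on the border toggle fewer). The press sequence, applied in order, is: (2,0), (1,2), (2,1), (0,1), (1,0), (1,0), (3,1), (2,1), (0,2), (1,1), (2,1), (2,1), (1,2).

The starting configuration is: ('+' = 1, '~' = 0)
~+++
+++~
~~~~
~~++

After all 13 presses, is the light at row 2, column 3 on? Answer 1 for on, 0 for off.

0) ~+++
+++~
~~~~
~~++
1) ~+++
~++~
++~~
+~++
2) ~+~+
~~~+
+++~
+~++
3) ~+~+
~+~+
~~~~
++++
4) +~++
~~~+
~~~~
++++
5) ~~++
++~+
+~~~
++++
6) +~++
~~~+
~~~~
++++
7) +~++
~~~+
~+~~
~~~+
8) +~++
~+~+
+~+~
~+~+
9) ++~~
~+++
+~+~
~+~+
10) +~~~
+~~+
+++~
~+~+
11) +~~~
++~+
~~~~
~~~+
12) +~~~
+~~+
+++~
~+~+
13) +~+~
+++~
++~~
~+~+

0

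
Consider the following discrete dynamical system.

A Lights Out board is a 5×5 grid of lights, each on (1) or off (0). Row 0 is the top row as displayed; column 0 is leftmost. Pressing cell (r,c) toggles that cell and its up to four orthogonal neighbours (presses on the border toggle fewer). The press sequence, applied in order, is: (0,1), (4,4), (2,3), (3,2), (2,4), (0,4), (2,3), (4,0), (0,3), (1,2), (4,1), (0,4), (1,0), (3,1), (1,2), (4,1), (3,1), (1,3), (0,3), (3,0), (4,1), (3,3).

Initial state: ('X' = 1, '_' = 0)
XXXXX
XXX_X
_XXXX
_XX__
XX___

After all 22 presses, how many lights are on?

0) XXXXX
XXX_X
_XXXX
_XX__
XX___
1) ___XX
X_X_X
_XXXX
_XX__
XX___
2) ___XX
X_X_X
_XXXX
_XX_X
XX_XX
3) ___XX
X_XXX
_X___
_XXXX
XX_XX
4) ___XX
X_XXX
_XX__
____X
XXXXX
5) ___XX
X_XX_
_XXXX
_____
XXXXX
6) _____
X_XXX
_XXXX
_____
XXXXX
7) _____
X_X_X
_X___
___X_
XXXXX
8) _____
X_X_X
_X___
X__X_
__XXX
9) __XXX
X_XXX
_X___
X__X_
__XXX
10) ___XX
XX__X
_XX__
X__X_
__XXX
11) ___XX
XX__X
_XX__
XX_X_
XX_XX
12) _____
XX___
_XX__
XX_X_
XX_XX
13) X____
_____
XXX__
XX_X_
XX_XX
14) X____
_____
X_X__
__XX_
X__XX
15) X_X__
_XXX_
X____
__XX_
X__XX
16) X_X__
_XXX_
X____
_XXX_
_XXXX
17) X_X__
_XXX_
XX___
X__X_
__XXX
18) X_XX_
_X__X
XX_X_
X__X_
__XXX
19) X___X
_X_XX
XX_X_
X__X_
__XXX
20) X___X
_X_XX
_X_X_
_X_X_
X_XXX
21) X___X
_X_XX
_X_X_
___X_
_X_XX
22) X___X
_X_XX
_X___
__X_X
_X__X

10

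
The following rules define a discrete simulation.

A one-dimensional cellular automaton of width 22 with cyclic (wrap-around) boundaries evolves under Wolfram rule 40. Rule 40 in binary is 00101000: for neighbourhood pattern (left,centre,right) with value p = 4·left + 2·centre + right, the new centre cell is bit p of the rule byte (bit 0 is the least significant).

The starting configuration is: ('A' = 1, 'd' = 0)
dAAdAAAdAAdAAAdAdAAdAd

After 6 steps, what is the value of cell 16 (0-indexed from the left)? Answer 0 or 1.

[0] dAAdAAAdAAdAAAdAdAAdAd
[1] dAdAAddAAdAAddAdAAdAdd
[2] ddAAdddAdAAddddAAdAddd
[3] ddAdddddAAdddddAdAdddd
[4] ddddddddAdddddddAddddd
[5] dddddddddddddddddddddd
[6] dddddddddddddddddddddd

0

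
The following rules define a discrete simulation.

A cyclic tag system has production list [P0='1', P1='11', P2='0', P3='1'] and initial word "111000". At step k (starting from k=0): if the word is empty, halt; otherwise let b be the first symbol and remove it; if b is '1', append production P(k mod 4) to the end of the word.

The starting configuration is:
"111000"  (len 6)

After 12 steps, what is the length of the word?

2

gen 0: "111000"  (len 6)
gen 1: "110001"  (len 6)
gen 2: "1000111"  (len 7)
gen 3: "0001110"  (len 7)
gen 4: "001110"  (len 6)
gen 5: "01110"  (len 5)
gen 6: "1110"  (len 4)
gen 7: "1100"  (len 4)
gen 8: "1001"  (len 4)
gen 9: "0011"  (len 4)
gen 10: "011"  (len 3)
gen 11: "11"  (len 2)
gen 12: "11"  (len 2)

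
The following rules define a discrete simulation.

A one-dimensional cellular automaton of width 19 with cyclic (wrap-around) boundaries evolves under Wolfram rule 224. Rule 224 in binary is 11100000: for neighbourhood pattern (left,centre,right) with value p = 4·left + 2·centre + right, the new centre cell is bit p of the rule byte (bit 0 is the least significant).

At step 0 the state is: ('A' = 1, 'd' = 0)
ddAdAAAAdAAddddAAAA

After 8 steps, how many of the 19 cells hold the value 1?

0

step 0: ddAdAAAAdAAddddAAAA
step 1: dddAdAAAAdAdddddAAA
step 2: ddddAdAAAAdddddddAA
step 3: dddddAdAAAddddddddA
step 4: ddddddAdAAddddddddd
step 5: dddddddAdAddddddddd
step 6: ddddddddAdddddddddd
step 7: ddddddddddddddddddd
step 8: ddddddddddddddddddd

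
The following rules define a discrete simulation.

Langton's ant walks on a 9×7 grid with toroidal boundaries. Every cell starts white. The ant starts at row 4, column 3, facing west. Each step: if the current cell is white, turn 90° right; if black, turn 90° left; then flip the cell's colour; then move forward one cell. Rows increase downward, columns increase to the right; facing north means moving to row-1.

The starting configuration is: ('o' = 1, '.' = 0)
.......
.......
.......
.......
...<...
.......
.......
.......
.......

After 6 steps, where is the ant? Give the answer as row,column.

step 0: .......
.......
.......
.......
...<...
.......
.......
.......
.......
step 1: .......
.......
.......
...^...
...o...
.......
.......
.......
.......
step 2: .......
.......
.......
...o>..
...o...
.......
.......
.......
.......
step 3: .......
.......
.......
...oo..
...ov..
.......
.......
.......
.......
step 4: .......
.......
.......
...oo..
...<o..
.......
.......
.......
.......
step 5: .......
.......
.......
...oo..
....o..
...v...
.......
.......
.......
step 6: .......
.......
.......
...oo..
....o..
..<o...
.......
.......
.......

5,2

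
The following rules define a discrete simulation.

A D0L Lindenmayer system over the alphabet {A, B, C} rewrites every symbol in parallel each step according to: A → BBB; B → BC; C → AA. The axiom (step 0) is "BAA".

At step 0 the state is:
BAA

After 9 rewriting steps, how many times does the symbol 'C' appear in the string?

1087

gen 0: BAA
gen 1: BCBBBBBB
gen 2: BCAABCBCBCBCBCBC
gen 3: BCAABBBBBBBCAABCAABCAABCAABCAABCAA
gen 4: BCAABBBBBBBCBCBCBCBCBCBCAABBBBBBBCAABBBBBBBCAABBBBBBBCAABBBBBBBCAABBBBBBBCAABBBBBB
gen 5: BCAABBBBBBBCBCBCBCBCBCBCAABCAABCAABCAABCAABCAABCAABBBBBBBC…BBBCBCBCBCBCBCBCAABBBBBBBCBCBCBCBCBCBCAABBBBBBBCBCBCBCBCBC  (len 178)
gen 6: BCAABBBBBBBCBCBCBCBCBCBCAABCAABCAABCAABCAABCAABCAABBBBBBBC…BCAABCAABCAABCAABBBBBBBCBCBCBCBCBCBCAABCAABCAABCAABCAABCAA  (len 382)
gen 7: BCAABBBBBBBCBCBCBCBCBCBCAABCAABCAABCAABCAABCAABCAABBBBBBBC…AABBBBBBBCAABBBBBBBCAABBBBBBBCAABBBBBBBCAABBBBBBBCAABBBBBB  (len 874)
gen 8: BCAABBBBBBBCBCBCBCBCBCBCAABCAABCAABCAABCAABCAABCAABBBBBBBC…BBBCBCBCBCBCBCBCAABBBBBBBCBCBCBCBCBCBCAABBBBBBBCBCBCBCBCBC  (len 1942)
gen 9: BCAABBBBBBBCBCBCBCBCBCBCAABCAABCAABCAABCAABCAABCAABBBBBBBC…BCAABCAABCAABCAABBBBBBBCBCBCBCBCBCBCAABCAABCAABCAABCAABCAA  (len 4234)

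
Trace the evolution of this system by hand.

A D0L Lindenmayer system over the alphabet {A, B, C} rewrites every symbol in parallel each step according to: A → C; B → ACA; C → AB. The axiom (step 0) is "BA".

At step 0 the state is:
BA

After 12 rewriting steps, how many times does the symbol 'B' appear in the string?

gen 0: BA
gen 1: ACAC
gen 2: CABCAB
gen 3: ABCACAABCACA
gen 4: CACAABCABCCACAABCABC
gen 5: ABCABCCACAABCACAABABCABCCACAABCACAAB
gen 6: CACAABCACAABABCABCCACAABCABCCACACACAABCACAABABCABCCACAABCABCCACA
gen 7: ABCABCCACAABCABCCACACACAABCACAABABCABCCACAABCACAABABCABCABCABCCACAABCABCCACACACAABCACAABABCABCCACAABCACAABABCABC
gen 8: CACAABCACAABABCABCCACAABCACAABABCABCABCABCCACAABCABCCACACA…CACAABCABCCACACACAABCACAABABCABCCACAABCABCCACACACAABCACAAB  (len 200)
gen 9: ABCABCCACAABCABCCACACACAABCACAABABCABCCACAABCABCCACACACAAB…CACACAABCACAABABCABCCACAABCACAABABCABCABCABCCACAABCABCCACA  (len 352)
gen 10: CACAABCACAABABCABCCACAABCACAABABCABCABCABCCACAABCABCCACACA…ABCABCCACACACAABCACAABCACAABCACAABABCABCCACAABCACAABABCABC  (len 624)
gen 11: ABCABCCACAABCABCCACACACAABCACAABABCABCCACAABCABCCACACACAAB…CACAABCABCCACACACAABCACAABABCABCCACAABCABCCACACACAABCACAAB  (len 1104)
gen 12: CACAABCACAABABCABCCACAABCACAABABCABCABCABCCACAABCABCCACACA…CACACAABCACAABABCABCCACAABCACAABABCABCABCABCCACAABCABCCACA  (len 1952)

400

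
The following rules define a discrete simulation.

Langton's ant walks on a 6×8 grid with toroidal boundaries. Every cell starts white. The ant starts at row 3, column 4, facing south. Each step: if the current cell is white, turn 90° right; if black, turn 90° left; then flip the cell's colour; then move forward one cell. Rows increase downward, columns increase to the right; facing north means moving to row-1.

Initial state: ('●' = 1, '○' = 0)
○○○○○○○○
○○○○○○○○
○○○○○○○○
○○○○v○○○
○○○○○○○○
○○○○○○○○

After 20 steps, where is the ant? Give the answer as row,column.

[0] ○○○○○○○○
○○○○○○○○
○○○○○○○○
○○○○v○○○
○○○○○○○○
○○○○○○○○
[1] ○○○○○○○○
○○○○○○○○
○○○○○○○○
○○○<●○○○
○○○○○○○○
○○○○○○○○
[2] ○○○○○○○○
○○○○○○○○
○○○^○○○○
○○○●●○○○
○○○○○○○○
○○○○○○○○
[3] ○○○○○○○○
○○○○○○○○
○○○●>○○○
○○○●●○○○
○○○○○○○○
○○○○○○○○
[4] ○○○○○○○○
○○○○○○○○
○○○●●○○○
○○○●v○○○
○○○○○○○○
○○○○○○○○
[5] ○○○○○○○○
○○○○○○○○
○○○●●○○○
○○○●○>○○
○○○○○○○○
○○○○○○○○
[6] ○○○○○○○○
○○○○○○○○
○○○●●○○○
○○○●○●○○
○○○○○v○○
○○○○○○○○
[7] ○○○○○○○○
○○○○○○○○
○○○●●○○○
○○○●○●○○
○○○○<●○○
○○○○○○○○
[8] ○○○○○○○○
○○○○○○○○
○○○●●○○○
○○○●^●○○
○○○○●●○○
○○○○○○○○
[9] ○○○○○○○○
○○○○○○○○
○○○●●○○○
○○○●●>○○
○○○○●●○○
○○○○○○○○
[10] ○○○○○○○○
○○○○○○○○
○○○●●^○○
○○○●●○○○
○○○○●●○○
○○○○○○○○
[11] ○○○○○○○○
○○○○○○○○
○○○●●●>○
○○○●●○○○
○○○○●●○○
○○○○○○○○
[12] ○○○○○○○○
○○○○○○○○
○○○●●●●○
○○○●●○v○
○○○○●●○○
○○○○○○○○
[13] ○○○○○○○○
○○○○○○○○
○○○●●●●○
○○○●●<●○
○○○○●●○○
○○○○○○○○
[14] ○○○○○○○○
○○○○○○○○
○○○●●^●○
○○○●●●●○
○○○○●●○○
○○○○○○○○
[15] ○○○○○○○○
○○○○○○○○
○○○●<○●○
○○○●●●●○
○○○○●●○○
○○○○○○○○
[16] ○○○○○○○○
○○○○○○○○
○○○●○○●○
○○○●v●●○
○○○○●●○○
○○○○○○○○
[17] ○○○○○○○○
○○○○○○○○
○○○●○○●○
○○○●○>●○
○○○○●●○○
○○○○○○○○
[18] ○○○○○○○○
○○○○○○○○
○○○●○^●○
○○○●○○●○
○○○○●●○○
○○○○○○○○
[19] ○○○○○○○○
○○○○○○○○
○○○●○●>○
○○○●○○●○
○○○○●●○○
○○○○○○○○
[20] ○○○○○○○○
○○○○○○^○
○○○●○●○○
○○○●○○●○
○○○○●●○○
○○○○○○○○

1,6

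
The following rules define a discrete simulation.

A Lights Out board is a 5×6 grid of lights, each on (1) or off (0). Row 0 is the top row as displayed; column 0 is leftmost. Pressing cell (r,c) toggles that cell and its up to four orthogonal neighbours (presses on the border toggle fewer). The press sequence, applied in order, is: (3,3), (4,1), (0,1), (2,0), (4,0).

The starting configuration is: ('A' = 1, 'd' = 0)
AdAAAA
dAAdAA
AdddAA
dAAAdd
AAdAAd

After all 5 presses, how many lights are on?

step 0: AdAAAA
dAAdAA
AdddAA
dAAAdd
AAdAAd
step 1: AdAAAA
dAAdAA
AddAAA
dAddAd
AAddAd
step 2: AdAAAA
dAAdAA
AddAAA
ddddAd
ddAdAd
step 3: dAdAAA
ddAdAA
AddAAA
ddddAd
ddAdAd
step 4: dAdAAA
AdAdAA
dAdAAA
AdddAd
ddAdAd
step 5: dAdAAA
AdAdAA
dAdAAA
ddddAd
AAAdAd

17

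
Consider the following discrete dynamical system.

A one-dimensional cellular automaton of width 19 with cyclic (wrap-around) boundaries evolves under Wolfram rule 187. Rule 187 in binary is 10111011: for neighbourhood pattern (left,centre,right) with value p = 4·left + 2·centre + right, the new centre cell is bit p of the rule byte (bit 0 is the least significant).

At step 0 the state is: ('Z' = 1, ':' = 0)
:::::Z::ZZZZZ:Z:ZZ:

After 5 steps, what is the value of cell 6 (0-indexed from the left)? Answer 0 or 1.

1

[0] :::::Z::ZZZZZ:Z:ZZ:
[1] ZZZZZ:ZZZZZZ:Z:ZZ:Z
[2] ZZZZ:ZZZZZZ:Z:ZZ:ZZ
[3] ZZZ:ZZZZZZ:Z:ZZ:ZZZ
[4] ZZ:ZZZZZZ:Z:ZZ:ZZZZ
[5] Z:ZZZZZZ:Z:ZZ:ZZZZZ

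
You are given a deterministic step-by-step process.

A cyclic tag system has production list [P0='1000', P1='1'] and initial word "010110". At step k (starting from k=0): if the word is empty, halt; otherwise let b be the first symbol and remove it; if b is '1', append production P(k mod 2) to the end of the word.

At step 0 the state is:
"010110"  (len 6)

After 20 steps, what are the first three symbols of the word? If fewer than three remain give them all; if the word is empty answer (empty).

[0] "010110"  (len 6)
[1] "10110"  (len 5)
[2] "01101"  (len 5)
[3] "1101"  (len 4)
[4] "1011"  (len 4)
[5] "0111000"  (len 7)
[6] "111000"  (len 6)
[7] "110001000"  (len 9)
[8] "100010001"  (len 9)
[9] "000100011000"  (len 12)
[10] "00100011000"  (len 11)
[11] "0100011000"  (len 10)
[12] "100011000"  (len 9)
[13] "000110001000"  (len 12)
[14] "00110001000"  (len 11)
[15] "0110001000"  (len 10)
[16] "110001000"  (len 9)
[17] "100010001000"  (len 12)
[18] "000100010001"  (len 12)
[19] "00100010001"  (len 11)
[20] "0100010001"  (len 10)

010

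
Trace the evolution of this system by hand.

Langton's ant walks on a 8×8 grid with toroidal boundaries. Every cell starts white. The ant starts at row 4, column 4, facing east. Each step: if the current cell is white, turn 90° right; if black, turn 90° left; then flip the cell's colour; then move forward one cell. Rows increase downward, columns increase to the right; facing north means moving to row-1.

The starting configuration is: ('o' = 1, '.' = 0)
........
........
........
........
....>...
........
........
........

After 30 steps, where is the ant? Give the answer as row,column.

step 0: ........
........
........
........
....>...
........
........
........
step 1: ........
........
........
........
....o...
....v...
........
........
step 2: ........
........
........
........
....o...
...<o...
........
........
step 3: ........
........
........
........
...^o...
...oo...
........
........
step 4: ........
........
........
........
...o>...
...oo...
........
........
step 5: ........
........
........
....^...
...o....
...oo...
........
........
step 6: ........
........
........
....o>..
...o....
...oo...
........
........
step 7: ........
........
........
....oo..
...o.v..
...oo...
........
........
step 8: ........
........
........
....oo..
...o<o..
...oo...
........
........
step 9: ........
........
........
....^o..
...ooo..
...oo...
........
........
step 10: ........
........
........
...<.o..
...ooo..
...oo...
........
........
step 11: ........
........
...^....
...o.o..
...ooo..
...oo...
........
........
step 12: ........
........
...o>...
...o.o..
...ooo..
...oo...
........
........
step 13: ........
........
...oo...
...ovo..
...ooo..
...oo...
........
........
step 14: ........
........
...oo...
...<oo..
...ooo..
...oo...
........
........
step 15: ........
........
...oo...
....oo..
...voo..
...oo...
........
........
step 16: ........
........
...oo...
....oo..
....>o..
...oo...
........
........
step 17: ........
........
...oo...
....^o..
.....o..
...oo...
........
........
step 18: ........
........
...oo...
...<.o..
.....o..
...oo...
........
........
step 19: ........
........
...^o...
...o.o..
.....o..
...oo...
........
........
step 20: ........
........
..<.o...
...o.o..
.....o..
...oo...
........
........
step 21: ........
..^.....
..o.o...
...o.o..
.....o..
...oo...
........
........
step 22: ........
..o>....
..o.o...
...o.o..
.....o..
...oo...
........
........
step 23: ........
..oo....
..ovo...
...o.o..
.....o..
...oo...
........
........
step 24: ........
..oo....
..<oo...
...o.o..
.....o..
...oo...
........
........
step 25: ........
..oo....
...oo...
..vo.o..
.....o..
...oo...
........
........
step 26: ........
..oo....
...oo...
.<oo.o..
.....o..
...oo...
........
........
step 27: ........
..oo....
.^.oo...
.ooo.o..
.....o..
...oo...
........
........
step 28: ........
..oo....
.o>oo...
.ooo.o..
.....o..
...oo...
........
........
step 29: ........
..oo....
.oooo...
.ovo.o..
.....o..
...oo...
........
........
step 30: ........
..oo....
.oooo...
.o.>.o..
.....o..
...oo...
........
........

3,3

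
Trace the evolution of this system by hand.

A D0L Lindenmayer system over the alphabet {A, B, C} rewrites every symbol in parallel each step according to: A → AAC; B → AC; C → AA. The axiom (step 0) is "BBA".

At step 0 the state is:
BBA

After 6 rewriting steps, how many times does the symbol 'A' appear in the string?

[0] BBA
[1] ACACAAC
[2] AACAAAACAAAACAACAA
[3] AACAACAAAACAACAACAACAAAACAACAACAACAAAACAACAAAACAAC
[4] AACAACAAAACAACAAAACAACAACAACAAAACAACAAAACAACAAAACAACAAAACA…CAACAAAACAACAAAACAACAACAACAAAACAACAAAACAACAACAACAAAACAACAA  (len 136)
[5] AACAACAAAACAACAAAACAACAACAACAAAACAACAAAACAACAACAACAAAACAAC…CAACAAAACAACAAAACAACAAAACAACAAAACAACAACAACAAAACAACAAAACAAC  (len 372)
[6] AACAACAAAACAACAAAACAACAACAACAAAACAACAAAACAACAACAACAAAACAAC…CAACAAAACAACAAAACAACAACAACAAAACAACAAAACAACAACAACAAAACAACAA  (len 1016)

744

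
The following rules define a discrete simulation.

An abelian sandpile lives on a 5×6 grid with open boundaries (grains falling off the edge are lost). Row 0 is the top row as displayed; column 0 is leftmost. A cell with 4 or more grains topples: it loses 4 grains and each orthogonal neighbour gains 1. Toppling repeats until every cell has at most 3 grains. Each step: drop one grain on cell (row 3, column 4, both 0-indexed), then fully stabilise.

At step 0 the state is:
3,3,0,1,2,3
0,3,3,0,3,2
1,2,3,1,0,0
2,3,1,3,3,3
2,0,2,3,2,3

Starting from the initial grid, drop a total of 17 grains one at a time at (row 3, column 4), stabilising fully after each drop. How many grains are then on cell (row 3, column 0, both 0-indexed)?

t=0: 3,3,0,1,2,3
0,3,3,0,3,2
1,2,3,1,0,0
2,3,1,3,3,3
2,0,2,3,2,3
t=1: 3,3,0,1,2,3
0,3,3,0,3,2
1,2,3,2,1,1
2,3,2,1,3,1
2,0,3,1,1,1
t=2: 3,3,0,1,2,3
0,3,3,0,3,2
1,2,3,2,2,1
2,3,2,2,0,2
2,0,3,1,2,1
t=3: 3,3,0,1,2,3
0,3,3,0,3,2
1,2,3,2,2,1
2,3,2,2,1,2
2,0,3,1,2,1
t=4: 3,3,0,1,2,3
0,3,3,0,3,2
1,2,3,2,2,1
2,3,2,2,2,2
2,0,3,1,2,1
t=5: 3,3,0,1,2,3
0,3,3,0,3,2
1,2,3,2,2,1
2,3,2,2,3,2
2,0,3,1,2,1
t=6: 3,3,0,1,2,3
0,3,3,0,3,2
1,2,3,2,3,1
2,3,2,3,0,3
2,0,3,1,3,1
t=7: 3,3,0,1,2,3
0,3,3,0,3,2
1,2,3,2,3,1
2,3,2,3,1,3
2,0,3,1,3,1
t=8: 3,3,0,1,2,3
0,3,3,0,3,2
1,2,3,2,3,1
2,3,2,3,2,3
2,0,3,1,3,1
t=9: 3,3,0,1,2,3
0,3,3,0,3,2
1,2,3,2,3,1
2,3,2,3,3,3
2,0,3,1,3,1
t=10: 0,1,2,1,3,3
2,2,1,3,0,3
2,1,3,2,3,3
3,1,3,0,1,1
2,2,1,1,2,3
t=11: 0,1,2,1,3,3
2,2,1,3,0,3
2,1,3,2,3,3
3,1,3,0,2,1
2,2,1,1,2,3
t=12: 0,1,2,1,3,3
2,2,1,3,0,3
2,1,3,2,3,3
3,1,3,0,3,1
2,2,1,1,2,3
t=13: 0,1,2,2,0,1
2,2,1,3,3,1
2,1,3,3,1,1
3,1,3,1,1,3
2,2,1,1,3,3
t=14: 0,1,2,2,0,1
2,2,1,3,3,1
2,1,3,3,1,1
3,1,3,1,2,3
2,2,1,1,3,3
t=15: 0,1,2,2,0,1
2,2,1,3,3,1
2,1,3,3,1,1
3,1,3,1,3,3
2,2,1,1,3,3
t=16: 0,1,2,2,0,1
2,2,1,3,3,1
2,1,3,3,2,2
3,1,3,2,2,1
2,2,1,2,1,1
t=17: 0,1,2,2,0,1
2,2,1,3,3,1
2,1,3,3,2,2
3,1,3,2,3,1
2,2,1,2,1,1

3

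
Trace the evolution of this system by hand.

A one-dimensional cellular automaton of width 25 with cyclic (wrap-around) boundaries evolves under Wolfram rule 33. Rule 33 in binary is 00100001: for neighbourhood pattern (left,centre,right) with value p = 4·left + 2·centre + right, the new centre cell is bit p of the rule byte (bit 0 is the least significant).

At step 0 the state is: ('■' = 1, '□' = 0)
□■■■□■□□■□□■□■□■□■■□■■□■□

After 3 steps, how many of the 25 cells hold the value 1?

8

gen 0: □■■■□■□□■□□■□■□■□■■□■■□■□
gen 1: □□□□■□□□□□□□■□■□■□□■□□■□□
gen 2: ■■■□□□■■■■■□□■□■□□□□□□□□■
gen 3: □□□□■□□□□□□□□□■□□■■■■■■□□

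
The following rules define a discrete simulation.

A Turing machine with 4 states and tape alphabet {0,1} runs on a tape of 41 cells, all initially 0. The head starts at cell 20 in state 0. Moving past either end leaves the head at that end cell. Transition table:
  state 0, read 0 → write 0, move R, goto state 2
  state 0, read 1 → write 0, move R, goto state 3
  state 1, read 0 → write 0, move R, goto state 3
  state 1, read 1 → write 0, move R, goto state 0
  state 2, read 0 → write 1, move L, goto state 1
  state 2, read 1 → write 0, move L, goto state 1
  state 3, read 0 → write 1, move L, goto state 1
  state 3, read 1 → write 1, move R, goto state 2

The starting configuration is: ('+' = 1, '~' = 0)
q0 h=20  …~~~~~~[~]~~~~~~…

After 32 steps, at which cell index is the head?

30

t=0: q0 h=20  …~~~~~~[~]~~~~~~…
t=1: q2 h=21  …~~~~~~[~]~~~~~~…
t=2: q1 h=20  …~~~~~~[~]+~~~~~…
t=3: q3 h=21  …~~~~~~[+]~~~~~~…
t=4: q2 h=22  …~~~~~+[~]~~~~~~…
t=5: q1 h=21  …~~~~~~[+]+~~~~~…
t=6: q0 h=22  …~~~~~~[+]~~~~~~…
t=7: q3 h=23  …~~~~~~[~]~~~~~~…
t=8: q1 h=22  …~~~~~~[~]+~~~~~…
t=9: q3 h=23  …~~~~~~[+]~~~~~~…
t=10: q2 h=24  …~~~~~+[~]~~~~~~…
t=11: q1 h=23  …~~~~~~[+]+~~~~~…
t=12: q0 h=24  …~~~~~~[+]~~~~~~…
t=13: q3 h=25  …~~~~~~[~]~~~~~~…
t=14: q1 h=24  …~~~~~~[~]+~~~~~…
t=15: q3 h=25  …~~~~~~[+]~~~~~~…
t=16: q2 h=26  …~~~~~+[~]~~~~~~…
t=17: q1 h=25  …~~~~~~[+]+~~~~~…
t=18: q0 h=26  …~~~~~~[+]~~~~~~…
t=19: q3 h=27  …~~~~~~[~]~~~~~~…
t=20: q1 h=26  …~~~~~~[~]+~~~~~…
t=21: q3 h=27  …~~~~~~[+]~~~~~~…
t=22: q2 h=28  …~~~~~+[~]~~~~~~…
t=23: q1 h=27  …~~~~~~[+]+~~~~~…
t=24: q0 h=28  …~~~~~~[+]~~~~~~…
t=25: q3 h=29  …~~~~~~[~]~~~~~~…
t=26: q1 h=28  …~~~~~~[~]+~~~~~…
t=27: q3 h=29  …~~~~~~[+]~~~~~~…
t=28: q2 h=30  …~~~~~+[~]~~~~~~…
t=29: q1 h=29  …~~~~~~[+]+~~~~~…
t=30: q0 h=30  …~~~~~~[+]~~~~~~…
t=31: q3 h=31  …~~~~~~[~]~~~~~~…
t=32: q1 h=30  …~~~~~~[~]+~~~~~…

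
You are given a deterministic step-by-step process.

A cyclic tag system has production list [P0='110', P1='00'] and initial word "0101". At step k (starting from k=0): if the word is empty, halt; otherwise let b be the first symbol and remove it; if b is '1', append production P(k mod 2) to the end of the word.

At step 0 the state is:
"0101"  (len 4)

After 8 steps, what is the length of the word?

0

k=0  "0101"  (len 4)
k=1  "101"  (len 3)
k=2  "0100"  (len 4)
k=3  "100"  (len 3)
k=4  "0000"  (len 4)
k=5  "000"  (len 3)
k=6  "00"  (len 2)
k=7  "0"  (len 1)
k=8  (halted — word empty)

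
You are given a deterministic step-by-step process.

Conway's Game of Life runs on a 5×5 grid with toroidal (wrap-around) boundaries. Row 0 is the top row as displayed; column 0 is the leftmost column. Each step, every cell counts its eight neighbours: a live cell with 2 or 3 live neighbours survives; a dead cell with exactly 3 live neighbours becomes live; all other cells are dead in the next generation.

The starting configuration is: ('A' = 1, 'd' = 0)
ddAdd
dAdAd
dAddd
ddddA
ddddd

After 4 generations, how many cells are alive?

gen 0: ddAdd
dAdAd
dAddd
ddddA
ddddd
gen 1: ddAdd
dAddd
AdAdd
ddddd
ddddd
gen 2: ddddd
dAAdd
dAddd
ddddd
ddddd
gen 3: ddddd
dAAdd
dAAdd
ddddd
ddddd
gen 4: ddddd
dAAdd
dAAdd
ddddd
ddddd

4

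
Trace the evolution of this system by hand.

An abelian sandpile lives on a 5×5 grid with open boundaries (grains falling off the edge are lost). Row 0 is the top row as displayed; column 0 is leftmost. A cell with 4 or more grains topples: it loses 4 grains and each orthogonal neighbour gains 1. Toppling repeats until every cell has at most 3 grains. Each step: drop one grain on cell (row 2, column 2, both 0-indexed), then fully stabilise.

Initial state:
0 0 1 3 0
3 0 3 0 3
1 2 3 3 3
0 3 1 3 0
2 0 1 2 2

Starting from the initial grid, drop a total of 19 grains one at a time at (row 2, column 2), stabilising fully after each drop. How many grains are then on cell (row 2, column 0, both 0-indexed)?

gen 0: 0 0 1 3 0
3 0 3 0 3
1 2 3 3 3
0 3 1 3 0
2 0 1 2 2
gen 1: 0 0 2 3 1
3 1 0 3 0
1 3 2 2 1
0 3 3 0 2
2 0 1 3 2
gen 2: 0 0 2 3 1
3 1 0 3 0
1 3 3 2 1
0 3 3 0 2
2 0 1 3 2
gen 3: 0 0 2 3 1
3 2 1 3 0
2 1 2 3 1
1 1 1 1 2
2 1 2 3 2
gen 4: 0 0 2 3 1
3 2 1 3 0
2 1 3 3 1
1 1 1 1 2
2 1 2 3 2
gen 5: 0 0 3 0 2
3 2 3 1 1
2 2 1 1 2
1 1 2 2 2
2 1 2 3 2
gen 6: 0 0 3 0 2
3 2 3 1 1
2 2 2 1 2
1 1 2 2 2
2 1 2 3 2
gen 7: 0 0 3 0 2
3 2 3 1 1
2 2 3 1 2
1 1 2 2 2
2 1 2 3 2
gen 8: 0 1 0 1 2
3 3 1 2 1
2 3 1 2 2
1 1 3 2 2
2 1 2 3 2
gen 9: 0 1 0 1 2
3 3 1 2 1
2 3 2 2 2
1 1 3 2 2
2 1 2 3 2
gen 10: 0 1 0 1 2
3 3 1 2 1
2 3 3 2 2
1 1 3 2 2
2 1 2 3 2
gen 11: 1 2 0 1 2
1 1 3 2 1
0 2 2 3 2
2 3 0 3 2
2 1 3 3 2
gen 12: 1 2 0 1 2
1 1 3 2 1
0 2 3 3 2
2 3 0 3 2
2 1 3 3 2
gen 13: 1 2 1 2 2
1 2 1 0 2
0 3 2 2 3
2 3 3 1 3
2 2 0 1 3
gen 14: 1 2 1 2 2
1 2 1 0 2
0 3 3 2 3
2 3 3 1 3
2 2 0 1 3
gen 15: 1 2 1 2 2
1 3 2 0 2
1 1 2 3 3
3 1 1 2 3
2 3 1 1 3
gen 16: 1 2 1 2 2
1 3 2 0 2
1 1 3 3 3
3 1 1 2 3
2 3 1 1 3
gen 17: 1 2 1 2 2
1 3 3 1 3
1 2 1 2 1
3 1 3 0 2
2 3 1 3 0
gen 18: 1 2 1 2 2
1 3 3 1 3
1 2 2 2 1
3 1 3 0 2
2 3 1 3 0
gen 19: 1 2 1 2 2
1 3 3 1 3
1 2 3 2 1
3 1 3 0 2
2 3 1 3 0

1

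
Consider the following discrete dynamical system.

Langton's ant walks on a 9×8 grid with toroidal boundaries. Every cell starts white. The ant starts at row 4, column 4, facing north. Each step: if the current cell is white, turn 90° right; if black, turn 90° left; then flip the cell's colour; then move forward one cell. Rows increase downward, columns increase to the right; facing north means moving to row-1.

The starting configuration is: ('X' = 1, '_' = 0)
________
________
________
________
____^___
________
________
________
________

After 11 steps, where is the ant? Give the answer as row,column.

0) ________
________
________
________
____^___
________
________
________
________
1) ________
________
________
________
____X>__
________
________
________
________
2) ________
________
________
________
____XX__
_____v__
________
________
________
3) ________
________
________
________
____XX__
____<X__
________
________
________
4) ________
________
________
________
____^X__
____XX__
________
________
________
5) ________
________
________
________
___<_X__
____XX__
________
________
________
6) ________
________
________
___^____
___X_X__
____XX__
________
________
________
7) ________
________
________
___X>___
___X_X__
____XX__
________
________
________
8) ________
________
________
___XX___
___XvX__
____XX__
________
________
________
9) ________
________
________
___XX___
___<XX__
____XX__
________
________
________
10) ________
________
________
___XX___
____XX__
___vXX__
________
________
________
11) ________
________
________
___XX___
____XX__
__<XXX__
________
________
________

5,2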